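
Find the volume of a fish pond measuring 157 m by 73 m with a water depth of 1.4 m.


Base area = L * W = 157 * 73 = 11461 m^2
Volume = area * depth = 11461 * 1.4 = 16045.4 m^3

16045.4 m^3


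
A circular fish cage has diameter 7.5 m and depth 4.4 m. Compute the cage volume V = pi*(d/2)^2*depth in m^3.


r = d/2 = 7.5/2 = 3.75 m
Base area = pi*r^2 = pi*3.75^2 = 44.178647 m^2
Volume = 44.178647 * 4.4 = 194.386 m^3

194.386 m^3


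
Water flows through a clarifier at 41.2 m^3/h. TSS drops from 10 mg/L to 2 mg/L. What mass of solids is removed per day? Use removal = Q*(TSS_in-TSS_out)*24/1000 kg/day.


Concentration drop: TSS_in - TSS_out = 10 - 2 = 8 mg/L
Hourly solids removed = Q * dTSS = 41.2 m^3/h * 8 mg/L = 329.6 g/h  (m^3/h * mg/L = g/h)
Daily solids removed = 329.6 * 24 = 7910.4 g/day
Convert g to kg: 7910.4 / 1000 = 7.9104 kg/day

7.9104 kg/day


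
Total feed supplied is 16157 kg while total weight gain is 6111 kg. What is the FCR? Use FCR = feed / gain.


FCR = feed consumed / weight gained
FCR = 16157 kg / 6111 kg = 2.64392

2.64392


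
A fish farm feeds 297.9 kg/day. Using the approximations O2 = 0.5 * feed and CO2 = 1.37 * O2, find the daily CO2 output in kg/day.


O2 = 297.9 * 0.5 = 148.95
CO2 = 148.95 * 1.37 = 204.0615

204.0615 kg/day


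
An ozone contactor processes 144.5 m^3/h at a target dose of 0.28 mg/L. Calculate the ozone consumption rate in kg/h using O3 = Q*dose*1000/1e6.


O3 demand (mg/h) = Q * dose * 1000 = 144.5 * 0.28 * 1000 = 40460 mg/h
Convert mg to kg: 40460 / 1e6 = 0.04046 kg/h

0.04046 kg/h


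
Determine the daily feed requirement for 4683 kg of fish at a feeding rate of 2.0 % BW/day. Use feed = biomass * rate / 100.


Feeding rate fraction = 2.0% / 100 = 0.02
Daily feed = 4683 kg * 0.02 = 93.66 kg/day

93.66 kg/day


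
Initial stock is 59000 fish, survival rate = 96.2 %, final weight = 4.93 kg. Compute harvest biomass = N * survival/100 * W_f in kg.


Survivors = 59000 * 96.2/100 = 56758 fish
Harvest biomass = survivors * W_f = 56758 * 4.93 = 279816.94 kg

279816.94 kg


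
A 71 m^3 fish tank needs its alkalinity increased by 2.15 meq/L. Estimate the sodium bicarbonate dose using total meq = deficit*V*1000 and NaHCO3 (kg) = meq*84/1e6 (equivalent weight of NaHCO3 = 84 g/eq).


Tank volume in L = 71 m^3 * 1000 = 71000 L
Total meq required = 2.15 meq/L * 71000 L = 152650 meq
NaHCO3 mass = 152650 meq * 84 mg/meq / 1e6 = 12.8226 kg

12.8226 kg


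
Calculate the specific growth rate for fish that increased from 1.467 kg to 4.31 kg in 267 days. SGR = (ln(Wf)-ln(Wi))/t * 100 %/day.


ln(W_f) = ln(4.31) = 1.4609379
ln(W_i) = ln(1.467) = 0.3832195
ln(W_f) - ln(W_i) = 1.4609379 - 0.3832195 = 1.0777184
SGR = 1.0777184 / 267 * 100 = 0.40364 %/day

0.40364 %/day


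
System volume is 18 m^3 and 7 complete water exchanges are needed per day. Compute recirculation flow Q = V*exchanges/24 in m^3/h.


Daily recirculation volume = 18 m^3 * 7 = 126 m^3/day
Flow rate Q = daily volume / 24 h = 126 / 24 = 5.25 m^3/h

5.25 m^3/h


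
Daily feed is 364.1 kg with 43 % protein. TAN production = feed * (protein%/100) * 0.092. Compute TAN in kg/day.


Protein in feed = 364.1 * 43/100 = 156.563 kg/day
TAN = protein * 0.092 = 156.563 * 0.092 = 14.403796 kg/day

14.403796 kg/day


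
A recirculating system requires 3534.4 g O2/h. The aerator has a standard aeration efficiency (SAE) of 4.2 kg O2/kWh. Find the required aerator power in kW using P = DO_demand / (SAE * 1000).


SAE in g O2/kWh = 4.2 * 1000 = 4200 g/kWh
P = DO_demand / SAE_g = 3534.4 / 4200 = 0.841524 kW

0.841524 kW


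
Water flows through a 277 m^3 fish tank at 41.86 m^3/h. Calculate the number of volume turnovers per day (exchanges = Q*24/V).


Daily flow volume = 41.86 m^3/h * 24 h = 1004.64 m^3/day
Exchanges = daily flow / tank volume = 1004.64 / 277 = 3.62686 exchanges/day

3.62686 exchanges/day


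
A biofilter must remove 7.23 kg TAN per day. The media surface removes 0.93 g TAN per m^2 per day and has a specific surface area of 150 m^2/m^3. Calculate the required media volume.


A = 7.23*1000 / 0.93 = 7774.1935 m^2
V = 7774.1935 / 150 = 51.828

51.828 m^3


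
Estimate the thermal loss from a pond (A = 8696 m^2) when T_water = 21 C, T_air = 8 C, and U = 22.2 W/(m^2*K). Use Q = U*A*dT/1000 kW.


Temperature difference dT = 21 - 8 = 13 K
Heat loss (W) = U * A * dT = 22.2 * 8696 * 13 = 2509665.6 W
Convert to kW: 2509665.6 / 1000 = 2509.6656 kW

2509.6656 kW


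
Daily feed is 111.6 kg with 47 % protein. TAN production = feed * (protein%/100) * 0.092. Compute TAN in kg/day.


Protein in feed = 111.6 * 47/100 = 52.452 kg/day
TAN = protein * 0.092 = 52.452 * 0.092 = 4.825584 kg/day

4.825584 kg/day


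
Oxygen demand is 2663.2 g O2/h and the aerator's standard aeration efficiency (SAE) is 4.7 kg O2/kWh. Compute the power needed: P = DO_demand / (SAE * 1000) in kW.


SAE in g O2/kWh = 4.7 * 1000 = 4700 g/kWh
P = DO_demand / SAE_g = 2663.2 / 4700 = 0.566638 kW

0.566638 kW


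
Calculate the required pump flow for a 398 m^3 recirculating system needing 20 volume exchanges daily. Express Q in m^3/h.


Daily recirculation volume = 398 m^3 * 20 = 7960 m^3/day
Flow rate Q = daily volume / 24 h = 7960 / 24 = 331.667 m^3/h

331.667 m^3/h


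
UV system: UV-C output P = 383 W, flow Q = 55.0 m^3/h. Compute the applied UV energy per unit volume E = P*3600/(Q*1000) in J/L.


Energy delivered per hour = 383 W * 3600 s = 1378800 J/h
Volume treated per hour = 55.0 m^3/h * 1000 = 55000 L/h
dose = 1378800 / 55000 = 25.0691 J/L

25.0691 J/L


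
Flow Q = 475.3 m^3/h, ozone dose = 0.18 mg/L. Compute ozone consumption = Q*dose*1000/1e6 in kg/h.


O3 demand (mg/h) = Q * dose * 1000 = 475.3 * 0.18 * 1000 = 85554 mg/h
Convert mg to kg: 85554 / 1e6 = 0.085554 kg/h

0.085554 kg/h


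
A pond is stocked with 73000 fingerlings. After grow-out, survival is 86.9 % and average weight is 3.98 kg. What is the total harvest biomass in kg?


Survivors = 73000 * 86.9/100 = 63437 fish
Harvest biomass = survivors * W_f = 63437 * 3.98 = 252479.26 kg

252479.26 kg


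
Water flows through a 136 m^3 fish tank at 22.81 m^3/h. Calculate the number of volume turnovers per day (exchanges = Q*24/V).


Daily flow volume = 22.81 m^3/h * 24 h = 547.44 m^3/day
Exchanges = daily flow / tank volume = 547.44 / 136 = 4.02529 exchanges/day

4.02529 exchanges/day


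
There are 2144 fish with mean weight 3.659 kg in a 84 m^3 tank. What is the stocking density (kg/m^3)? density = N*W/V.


Total biomass = 2144 fish * 3.659 kg = 7844.896 kg
Density = total biomass / volume = 7844.896 / 84 = 93.3916 kg/m^3

93.3916 kg/m^3


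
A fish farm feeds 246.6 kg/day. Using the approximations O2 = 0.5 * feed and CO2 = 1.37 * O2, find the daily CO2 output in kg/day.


O2 = 246.6 * 0.5 = 123.3
CO2 = 123.3 * 1.37 = 168.921

168.921 kg/day


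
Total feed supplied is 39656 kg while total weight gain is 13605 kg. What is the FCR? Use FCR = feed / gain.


FCR = feed consumed / weight gained
FCR = 39656 kg / 13605 kg = 2.91481

2.91481


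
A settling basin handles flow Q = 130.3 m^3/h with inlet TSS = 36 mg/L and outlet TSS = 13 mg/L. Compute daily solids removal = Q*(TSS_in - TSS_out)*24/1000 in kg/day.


Concentration drop: TSS_in - TSS_out = 36 - 13 = 23 mg/L
Hourly solids removed = Q * dTSS = 130.3 m^3/h * 23 mg/L = 2996.9 g/h  (m^3/h * mg/L = g/h)
Daily solids removed = 2996.9 * 24 = 71925.6 g/day
Convert g to kg: 71925.6 / 1000 = 71.9256 kg/day

71.9256 kg/day


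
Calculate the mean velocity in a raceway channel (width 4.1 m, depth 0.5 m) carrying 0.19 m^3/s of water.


Cross-sectional area = W * d = 4.1 * 0.5 = 2.05 m^2
Velocity = Q / A = 0.19 / 2.05 = 0.0926829 m/s

0.0926829 m/s


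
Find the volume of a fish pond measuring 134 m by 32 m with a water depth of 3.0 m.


Base area = L * W = 134 * 32 = 4288 m^2
Volume = area * depth = 4288 * 3.0 = 12864 m^3

12864 m^3


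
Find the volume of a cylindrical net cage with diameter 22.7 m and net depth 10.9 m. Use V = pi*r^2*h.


r = d/2 = 22.7/2 = 11.35 m
Base area = pi*r^2 = pi*11.35^2 = 404.70782 m^2
Volume = 404.70782 * 10.9 = 4411.32 m^3

4411.32 m^3


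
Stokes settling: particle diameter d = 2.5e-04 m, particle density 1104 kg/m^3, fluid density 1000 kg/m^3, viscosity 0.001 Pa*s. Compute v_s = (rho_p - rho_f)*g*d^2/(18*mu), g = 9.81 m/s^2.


Density difference: rho_p - rho_f = 1104 - 1000 = 104 kg/m^3
d^2 = (2.5e-04)^2 = 6.25e-08 m^2
Numerator = (rho_p - rho_f) * g * d^2 = 104 * 9.81 * 6.25e-08 = 6.3765e-05
Denominator = 18 * mu = 18 * 0.001 = 0.018
v_s = 6.3765e-05 / 0.018 = 0.0035425 m/s
Check: Re = rho_f * v_s * d / mu = 1000 * 0.0035425 * 2.5e-04 / 0.001 = 0.886 < 1, so Stokes' law applies.

0.0035425 m/s


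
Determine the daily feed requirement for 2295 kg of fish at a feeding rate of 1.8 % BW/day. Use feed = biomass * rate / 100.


Feeding rate fraction = 1.8% / 100 = 0.018
Daily feed = 2295 kg * 0.018 = 41.31 kg/day

41.31 kg/day


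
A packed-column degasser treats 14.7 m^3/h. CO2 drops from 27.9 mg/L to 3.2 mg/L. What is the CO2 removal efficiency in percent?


CO2_out / CO2_in = 3.2 / 27.9 = 0.11469534
Fraction remaining = 0.11469534
efficiency = (1 - 0.11469534) * 100 = 88.5305 %

88.5305 %


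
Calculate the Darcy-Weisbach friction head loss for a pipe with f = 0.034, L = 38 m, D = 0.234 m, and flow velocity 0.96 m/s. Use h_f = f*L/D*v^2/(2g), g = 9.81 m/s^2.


v^2 = 0.96^2 = 0.9216 m^2/s^2
L/D = 38/0.234 = 162.39316
h_f = f*(L/D)*v^2/(2g) = 0.034 * 162.39316 * 0.9216 / 19.62 = 0.259352 m

0.259352 m


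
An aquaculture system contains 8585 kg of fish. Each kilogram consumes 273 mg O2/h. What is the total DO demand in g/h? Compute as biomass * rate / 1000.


Total O2 consumption (mg/h) = 8585 kg * 273 mg/(kg*h) = 2343705 mg/h
Convert to g/h: 2343705 / 1000 = 2343.705 g/h

2343.705 g/h


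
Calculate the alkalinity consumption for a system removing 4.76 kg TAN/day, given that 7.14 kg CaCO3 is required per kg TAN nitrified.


Alkalinity factor: 7.14 kg CaCO3 consumed per kg TAN nitrified
alk = 4.76 kg TAN * 7.14 = 33.9864 kg CaCO3/day

33.9864 kg CaCO3/day


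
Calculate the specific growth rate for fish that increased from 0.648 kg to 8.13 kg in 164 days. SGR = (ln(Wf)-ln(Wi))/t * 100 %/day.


ln(W_f) = ln(8.13) = 2.0955609
ln(W_i) = ln(0.648) = -0.43386458
ln(W_f) - ln(W_i) = 2.0955609 - -0.43386458 = 2.5294255
SGR = 2.5294255 / 164 * 100 = 1.54233 %/day

1.54233 %/day


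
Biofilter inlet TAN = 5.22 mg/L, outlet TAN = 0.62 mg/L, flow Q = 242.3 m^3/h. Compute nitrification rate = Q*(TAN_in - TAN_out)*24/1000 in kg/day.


Concentration drop: TAN_in - TAN_out = 5.22 - 0.62 = 4.6 mg/L
Hourly TAN removed = Q * dTAN = 242.3 m^3/h * 4.6 mg/L = 1114.58 g/h  (m^3/h * mg/L = g/h)
Daily TAN removed = 1114.58 * 24 = 26749.92 g/day
Convert to kg/day: 26749.92 / 1000 = 26.74992 kg/day

26.74992 kg/day


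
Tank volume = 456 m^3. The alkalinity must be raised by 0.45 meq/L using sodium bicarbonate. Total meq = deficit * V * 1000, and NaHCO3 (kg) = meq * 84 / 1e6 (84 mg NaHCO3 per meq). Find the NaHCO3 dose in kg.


Tank volume in L = 456 m^3 * 1000 = 456000 L
Total meq required = 0.45 meq/L * 456000 L = 205200 meq
NaHCO3 mass = 205200 meq * 84 mg/meq / 1e6 = 17.2368 kg

17.2368 kg


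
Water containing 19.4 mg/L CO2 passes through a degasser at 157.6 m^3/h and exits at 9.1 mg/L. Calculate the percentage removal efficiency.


CO2_out / CO2_in = 9.1 / 19.4 = 0.46907216
Fraction remaining = 0.46907216
efficiency = (1 - 0.46907216) * 100 = 53.0928 %

53.0928 %


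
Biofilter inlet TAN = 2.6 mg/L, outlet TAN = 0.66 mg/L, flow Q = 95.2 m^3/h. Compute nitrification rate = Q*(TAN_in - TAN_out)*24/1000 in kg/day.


Concentration drop: TAN_in - TAN_out = 2.6 - 0.66 = 1.94 mg/L
Hourly TAN removed = Q * dTAN = 95.2 m^3/h * 1.94 mg/L = 184.688 g/h  (m^3/h * mg/L = g/h)
Daily TAN removed = 184.688 * 24 = 4432.512 g/day
Convert to kg/day: 4432.512 / 1000 = 4.432512 kg/day

4.432512 kg/day


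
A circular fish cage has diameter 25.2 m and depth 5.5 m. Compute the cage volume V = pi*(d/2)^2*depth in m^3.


r = d/2 = 25.2/2 = 12.6 m
Base area = pi*r^2 = pi*12.6^2 = 498.75925 m^2
Volume = 498.75925 * 5.5 = 2743.18 m^3

2743.18 m^3


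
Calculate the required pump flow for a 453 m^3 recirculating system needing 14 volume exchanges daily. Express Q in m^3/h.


Daily recirculation volume = 453 m^3 * 14 = 6342 m^3/day
Flow rate Q = daily volume / 24 h = 6342 / 24 = 264.25 m^3/h

264.25 m^3/h


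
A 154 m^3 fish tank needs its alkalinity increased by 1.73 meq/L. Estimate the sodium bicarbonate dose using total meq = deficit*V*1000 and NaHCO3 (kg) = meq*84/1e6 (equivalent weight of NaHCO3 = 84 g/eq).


Tank volume in L = 154 m^3 * 1000 = 154000 L
Total meq required = 1.73 meq/L * 154000 L = 266420 meq
NaHCO3 mass = 266420 meq * 84 mg/meq / 1e6 = 22.3793 kg

22.3793 kg


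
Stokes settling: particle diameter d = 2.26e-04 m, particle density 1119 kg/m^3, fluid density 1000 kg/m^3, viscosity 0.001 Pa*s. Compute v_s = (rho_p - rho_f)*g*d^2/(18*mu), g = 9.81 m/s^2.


Density difference: rho_p - rho_f = 1119 - 1000 = 119 kg/m^3
d^2 = (2.26e-04)^2 = 5.1076e-08 m^2
Numerator = (rho_p - rho_f) * g * d^2 = 119 * 9.81 * 5.1076e-08 = 5.9625612e-05
Denominator = 18 * mu = 18 * 0.001 = 0.018
v_s = 5.9625612e-05 / 0.018 = 0.00331253 m/s
Check: Re = rho_f * v_s * d / mu = 1000 * 0.00331253 * 2.26e-04 / 0.001 = 0.749 < 1, so Stokes' law applies.

0.00331253 m/s


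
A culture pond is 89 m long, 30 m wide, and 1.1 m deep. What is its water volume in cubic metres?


Base area = L * W = 89 * 30 = 2670 m^2
Volume = area * depth = 2670 * 1.1 = 2937 m^3

2937 m^3


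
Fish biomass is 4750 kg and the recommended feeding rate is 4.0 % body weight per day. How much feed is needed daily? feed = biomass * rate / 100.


Feeding rate fraction = 4.0% / 100 = 0.04
Daily feed = 4750 kg * 0.04 = 190 kg/day

190 kg/day


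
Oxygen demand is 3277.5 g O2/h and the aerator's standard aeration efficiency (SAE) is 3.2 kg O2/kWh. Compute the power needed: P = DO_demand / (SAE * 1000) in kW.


SAE in g O2/kWh = 3.2 * 1000 = 3200 g/kWh
P = DO_demand / SAE_g = 3277.5 / 3200 = 1.02422 kW

1.02422 kW


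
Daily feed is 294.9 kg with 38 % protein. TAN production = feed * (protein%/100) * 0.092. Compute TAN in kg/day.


Protein in feed = 294.9 * 38/100 = 112.062 kg/day
TAN = protein * 0.092 = 112.062 * 0.092 = 10.309704 kg/day

10.309704 kg/day


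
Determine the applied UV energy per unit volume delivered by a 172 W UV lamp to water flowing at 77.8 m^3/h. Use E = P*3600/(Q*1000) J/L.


Energy delivered per hour = 172 W * 3600 s = 619200 J/h
Volume treated per hour = 77.8 m^3/h * 1000 = 77800 L/h
dose = 619200 / 77800 = 7.95887 J/L

7.95887 J/L


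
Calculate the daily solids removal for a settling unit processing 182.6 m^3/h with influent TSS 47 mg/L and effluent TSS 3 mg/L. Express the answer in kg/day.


Concentration drop: TSS_in - TSS_out = 47 - 3 = 44 mg/L
Hourly solids removed = Q * dTSS = 182.6 m^3/h * 44 mg/L = 8034.4 g/h  (m^3/h * mg/L = g/h)
Daily solids removed = 8034.4 * 24 = 192825.6 g/day
Convert g to kg: 192825.6 / 1000 = 192.8256 kg/day

192.8256 kg/day


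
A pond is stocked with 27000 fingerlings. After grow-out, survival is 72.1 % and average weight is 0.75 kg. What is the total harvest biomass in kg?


Survivors = 27000 * 72.1/100 = 19467 fish
Harvest biomass = survivors * W_f = 19467 * 0.75 = 14600.25 kg

14600.25 kg


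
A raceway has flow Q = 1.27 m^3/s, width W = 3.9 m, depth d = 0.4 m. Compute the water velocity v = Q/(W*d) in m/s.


Cross-sectional area = W * d = 3.9 * 0.4 = 1.56 m^2
Velocity = Q / A = 1.27 / 1.56 = 0.814103 m/s

0.814103 m/s


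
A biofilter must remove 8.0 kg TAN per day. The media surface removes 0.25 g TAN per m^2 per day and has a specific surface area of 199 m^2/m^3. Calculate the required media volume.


A = 8.0*1000 / 0.25 = 32000 m^2
V = 32000 / 199 = 160.804

160.804 m^3


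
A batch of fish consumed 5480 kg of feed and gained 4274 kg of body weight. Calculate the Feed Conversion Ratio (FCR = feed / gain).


FCR = feed consumed / weight gained
FCR = 5480 kg / 4274 kg = 1.28217

1.28217


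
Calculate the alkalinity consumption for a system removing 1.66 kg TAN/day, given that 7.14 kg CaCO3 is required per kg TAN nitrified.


Alkalinity factor: 7.14 kg CaCO3 consumed per kg TAN nitrified
alk = 1.66 kg TAN * 7.14 = 11.8524 kg CaCO3/day

11.8524 kg CaCO3/day


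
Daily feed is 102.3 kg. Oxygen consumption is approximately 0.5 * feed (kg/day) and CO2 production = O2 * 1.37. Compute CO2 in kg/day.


O2 = 102.3 * 0.5 = 51.15
CO2 = 51.15 * 1.37 = 70.0755

70.0755 kg/day


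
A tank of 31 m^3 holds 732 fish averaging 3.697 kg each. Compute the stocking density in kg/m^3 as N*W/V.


Total biomass = 732 fish * 3.697 kg = 2706.204 kg
Density = total biomass / volume = 2706.204 / 31 = 87.2969 kg/m^3

87.2969 kg/m^3


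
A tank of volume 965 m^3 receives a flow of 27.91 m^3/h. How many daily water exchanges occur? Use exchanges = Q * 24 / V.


Daily flow volume = 27.91 m^3/h * 24 h = 669.84 m^3/day
Exchanges = daily flow / tank volume = 669.84 / 965 = 0.694135 exchanges/day

0.694135 exchanges/day


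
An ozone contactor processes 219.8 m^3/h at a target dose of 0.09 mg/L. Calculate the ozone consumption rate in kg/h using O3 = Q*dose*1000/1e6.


O3 demand (mg/h) = Q * dose * 1000 = 219.8 * 0.09 * 1000 = 19782 mg/h
Convert mg to kg: 19782 / 1e6 = 0.019782 kg/h

0.019782 kg/h


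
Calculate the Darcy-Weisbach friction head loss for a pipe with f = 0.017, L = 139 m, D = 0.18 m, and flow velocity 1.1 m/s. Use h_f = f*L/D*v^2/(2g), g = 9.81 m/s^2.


v^2 = 1.1^2 = 1.21 m^2/s^2
L/D = 139/0.18 = 772.22222
h_f = f*(L/D)*v^2/(2g) = 0.017 * 772.22222 * 1.21 / 19.62 = 0.809613 m

0.809613 m


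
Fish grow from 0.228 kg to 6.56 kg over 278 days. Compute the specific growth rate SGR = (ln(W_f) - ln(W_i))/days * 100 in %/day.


ln(W_f) = ln(6.56) = 1.8809906
ln(W_i) = ln(0.228) = -1.4784097
ln(W_f) - ln(W_i) = 1.8809906 - -1.4784097 = 3.3594003
SGR = 3.3594003 / 278 * 100 = 1.20842 %/day

1.20842 %/day


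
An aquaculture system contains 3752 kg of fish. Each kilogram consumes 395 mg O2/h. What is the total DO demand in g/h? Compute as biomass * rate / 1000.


Total O2 consumption (mg/h) = 3752 kg * 395 mg/(kg*h) = 1482040 mg/h
Convert to g/h: 1482040 / 1000 = 1482.04 g/h

1482.04 g/h


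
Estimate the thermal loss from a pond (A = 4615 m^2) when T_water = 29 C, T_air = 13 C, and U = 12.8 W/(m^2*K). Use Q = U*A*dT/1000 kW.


Temperature difference dT = 29 - 13 = 16 K
Heat loss (W) = U * A * dT = 12.8 * 4615 * 16 = 945152 W
Convert to kW: 945152 / 1000 = 945.152 kW

945.152 kW


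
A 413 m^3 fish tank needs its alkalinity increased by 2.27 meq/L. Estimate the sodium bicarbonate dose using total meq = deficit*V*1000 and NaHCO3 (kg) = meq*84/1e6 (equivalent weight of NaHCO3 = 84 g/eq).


Tank volume in L = 413 m^3 * 1000 = 413000 L
Total meq required = 2.27 meq/L * 413000 L = 937510 meq
NaHCO3 mass = 937510 meq * 84 mg/meq / 1e6 = 78.7508 kg

78.7508 kg


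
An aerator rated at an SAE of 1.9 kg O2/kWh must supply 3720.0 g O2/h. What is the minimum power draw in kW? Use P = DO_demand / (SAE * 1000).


SAE in g O2/kWh = 1.9 * 1000 = 1900 g/kWh
P = DO_demand / SAE_g = 3720.0 / 1900 = 1.95789 kW

1.95789 kW


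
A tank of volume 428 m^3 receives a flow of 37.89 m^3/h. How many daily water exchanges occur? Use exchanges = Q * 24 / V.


Daily flow volume = 37.89 m^3/h * 24 h = 909.36 m^3/day
Exchanges = daily flow / tank volume = 909.36 / 428 = 2.12467 exchanges/day

2.12467 exchanges/day


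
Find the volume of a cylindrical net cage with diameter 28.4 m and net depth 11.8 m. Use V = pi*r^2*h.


r = d/2 = 28.4/2 = 14.2 m
Base area = pi*r^2 = pi*14.2^2 = 633.47074 m^2
Volume = 633.47074 * 11.8 = 7474.95 m^3

7474.95 m^3


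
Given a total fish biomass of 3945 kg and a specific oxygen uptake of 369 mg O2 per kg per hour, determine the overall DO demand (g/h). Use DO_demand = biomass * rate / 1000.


Total O2 consumption (mg/h) = 3945 kg * 369 mg/(kg*h) = 1455705 mg/h
Convert to g/h: 1455705 / 1000 = 1455.705 g/h

1455.705 g/h


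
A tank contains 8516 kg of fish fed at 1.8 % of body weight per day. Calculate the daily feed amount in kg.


Feeding rate fraction = 1.8% / 100 = 0.018
Daily feed = 8516 kg * 0.018 = 153.288 kg/day

153.288 kg/day


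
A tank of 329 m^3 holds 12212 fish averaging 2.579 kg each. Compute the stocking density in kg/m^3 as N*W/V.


Total biomass = 12212 fish * 2.579 kg = 31494.748 kg
Density = total biomass / volume = 31494.748 / 329 = 95.7287 kg/m^3

95.7287 kg/m^3


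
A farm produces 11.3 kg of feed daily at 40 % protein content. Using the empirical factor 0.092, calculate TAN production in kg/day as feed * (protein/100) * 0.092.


Protein in feed = 11.3 * 40/100 = 4.52 kg/day
TAN = protein * 0.092 = 4.52 * 0.092 = 0.41584 kg/day

0.41584 kg/day


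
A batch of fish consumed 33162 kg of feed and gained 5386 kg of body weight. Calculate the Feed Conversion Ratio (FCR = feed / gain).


FCR = feed consumed / weight gained
FCR = 33162 kg / 5386 kg = 6.15707

6.15707


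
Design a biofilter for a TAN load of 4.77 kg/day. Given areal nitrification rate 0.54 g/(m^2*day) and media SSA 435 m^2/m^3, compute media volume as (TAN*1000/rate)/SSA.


A = 4.77*1000 / 0.54 = 8833.3333 m^2
V = 8833.3333 / 435 = 20.3065

20.3065 m^3


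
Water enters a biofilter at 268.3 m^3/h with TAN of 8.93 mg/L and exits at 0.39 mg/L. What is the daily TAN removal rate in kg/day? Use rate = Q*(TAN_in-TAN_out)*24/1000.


Concentration drop: TAN_in - TAN_out = 8.93 - 0.39 = 8.54 mg/L
Hourly TAN removed = Q * dTAN = 268.3 m^3/h * 8.54 mg/L = 2291.282 g/h  (m^3/h * mg/L = g/h)
Daily TAN removed = 2291.282 * 24 = 54990.768 g/day
Convert to kg/day: 54990.768 / 1000 = 54.990768 kg/day

54.990768 kg/day


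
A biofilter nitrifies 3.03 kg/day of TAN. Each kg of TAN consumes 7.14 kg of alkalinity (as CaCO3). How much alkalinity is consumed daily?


Alkalinity factor: 7.14 kg CaCO3 consumed per kg TAN nitrified
alk = 3.03 kg TAN * 7.14 = 21.6342 kg CaCO3/day

21.6342 kg CaCO3/day


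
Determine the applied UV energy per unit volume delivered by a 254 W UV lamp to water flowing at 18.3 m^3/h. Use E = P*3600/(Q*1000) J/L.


Energy delivered per hour = 254 W * 3600 s = 914400 J/h
Volume treated per hour = 18.3 m^3/h * 1000 = 18300 L/h
dose = 914400 / 18300 = 49.9672 J/L

49.9672 J/L


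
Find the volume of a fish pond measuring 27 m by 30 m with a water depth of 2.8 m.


Base area = L * W = 27 * 30 = 810 m^2
Volume = area * depth = 810 * 2.8 = 2268 m^3

2268 m^3


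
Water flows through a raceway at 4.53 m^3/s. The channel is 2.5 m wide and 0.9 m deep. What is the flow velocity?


Cross-sectional area = W * d = 2.5 * 0.9 = 2.25 m^2
Velocity = Q / A = 4.53 / 2.25 = 2.01333 m/s

2.01333 m/s


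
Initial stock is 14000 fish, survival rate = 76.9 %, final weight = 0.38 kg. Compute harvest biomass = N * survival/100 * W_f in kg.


Survivors = 14000 * 76.9/100 = 10766 fish
Harvest biomass = survivors * W_f = 10766 * 0.38 = 4091.08 kg

4091.08 kg


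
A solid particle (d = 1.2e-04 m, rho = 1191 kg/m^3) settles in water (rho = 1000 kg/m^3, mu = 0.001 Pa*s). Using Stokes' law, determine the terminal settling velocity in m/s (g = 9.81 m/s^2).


Density difference: rho_p - rho_f = 1191 - 1000 = 191 kg/m^3
d^2 = (1.2e-04)^2 = 1.44e-08 m^2
Numerator = (rho_p - rho_f) * g * d^2 = 191 * 9.81 * 1.44e-08 = 2.6981424e-05
Denominator = 18 * mu = 18 * 0.001 = 0.018
v_s = 2.6981424e-05 / 0.018 = 0.00149897 m/s
Check: Re = rho_f * v_s * d / mu = 1000 * 0.00149897 * 1.2e-04 / 0.001 = 0.18 < 1, so Stokes' law applies.

0.00149897 m/s


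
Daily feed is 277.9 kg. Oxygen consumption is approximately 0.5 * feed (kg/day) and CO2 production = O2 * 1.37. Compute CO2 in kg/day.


O2 = 277.9 * 0.5 = 138.95
CO2 = 138.95 * 1.37 = 190.3615

190.3615 kg/day


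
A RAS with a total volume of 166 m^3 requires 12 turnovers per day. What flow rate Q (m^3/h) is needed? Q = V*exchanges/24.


Daily recirculation volume = 166 m^3 * 12 = 1992 m^3/day
Flow rate Q = daily volume / 24 h = 1992 / 24 = 83 m^3/h

83 m^3/h


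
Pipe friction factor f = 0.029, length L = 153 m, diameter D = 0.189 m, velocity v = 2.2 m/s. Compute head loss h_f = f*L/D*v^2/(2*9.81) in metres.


v^2 = 2.2^2 = 4.84 m^2/s^2
L/D = 153/0.189 = 809.52381
h_f = f*(L/D)*v^2/(2g) = 0.029 * 809.52381 * 4.84 / 19.62 = 5.79127 m

5.79127 m


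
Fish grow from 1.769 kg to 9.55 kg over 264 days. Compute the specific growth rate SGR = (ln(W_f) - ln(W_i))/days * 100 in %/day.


ln(W_f) = ln(9.55) = 2.2565412
ln(W_i) = ln(1.769) = 0.57041442
ln(W_f) - ln(W_i) = 2.2565412 - 0.57041442 = 1.6861268
SGR = 1.6861268 / 264 * 100 = 0.638684 %/day

0.638684 %/day


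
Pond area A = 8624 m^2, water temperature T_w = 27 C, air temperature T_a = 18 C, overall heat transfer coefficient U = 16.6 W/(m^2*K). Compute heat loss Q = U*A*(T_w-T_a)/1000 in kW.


Temperature difference dT = 27 - 18 = 9 K
Heat loss (W) = U * A * dT = 16.6 * 8624 * 9 = 1288425.6 W
Convert to kW: 1288425.6 / 1000 = 1288.4256 kW

1288.4256 kW


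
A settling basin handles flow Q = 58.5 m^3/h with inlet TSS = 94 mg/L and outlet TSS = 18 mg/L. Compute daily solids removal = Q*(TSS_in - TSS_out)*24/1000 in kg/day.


Concentration drop: TSS_in - TSS_out = 94 - 18 = 76 mg/L
Hourly solids removed = Q * dTSS = 58.5 m^3/h * 76 mg/L = 4446 g/h  (m^3/h * mg/L = g/h)
Daily solids removed = 4446 * 24 = 106704 g/day
Convert g to kg: 106704 / 1000 = 106.704 kg/day

106.704 kg/day


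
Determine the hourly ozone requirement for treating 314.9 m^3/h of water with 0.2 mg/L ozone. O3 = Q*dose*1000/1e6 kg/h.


O3 demand (mg/h) = Q * dose * 1000 = 314.9 * 0.2 * 1000 = 62980 mg/h
Convert mg to kg: 62980 / 1e6 = 0.06298 kg/h

0.06298 kg/h


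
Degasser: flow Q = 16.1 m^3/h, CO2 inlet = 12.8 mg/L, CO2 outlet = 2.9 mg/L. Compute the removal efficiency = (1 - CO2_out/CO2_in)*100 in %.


CO2_out / CO2_in = 2.9 / 12.8 = 0.2265625
Fraction remaining = 0.2265625
efficiency = (1 - 0.2265625) * 100 = 77.3438 %

77.3438 %


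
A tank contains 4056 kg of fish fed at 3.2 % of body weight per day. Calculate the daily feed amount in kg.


Feeding rate fraction = 3.2% / 100 = 0.032
Daily feed = 4056 kg * 0.032 = 129.792 kg/day

129.792 kg/day


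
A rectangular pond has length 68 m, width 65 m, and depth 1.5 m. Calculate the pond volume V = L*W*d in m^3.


Base area = L * W = 68 * 65 = 4420 m^2
Volume = area * depth = 4420 * 1.5 = 6630 m^3

6630 m^3


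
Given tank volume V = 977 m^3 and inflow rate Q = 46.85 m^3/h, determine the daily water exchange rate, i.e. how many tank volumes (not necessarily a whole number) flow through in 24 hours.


Daily flow volume = 46.85 m^3/h * 24 h = 1124.4 m^3/day
Exchanges = daily flow / tank volume = 1124.4 / 977 = 1.15087 exchanges/day

1.15087 exchanges/day


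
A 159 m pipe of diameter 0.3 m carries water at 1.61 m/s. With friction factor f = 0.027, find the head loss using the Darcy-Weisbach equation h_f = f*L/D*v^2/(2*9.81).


v^2 = 1.61^2 = 2.5921 m^2/s^2
L/D = 159/0.3 = 530
h_f = f*(L/D)*v^2/(2g) = 0.027 * 530 * 2.5921 / 19.62 = 1.89057 m

1.89057 m


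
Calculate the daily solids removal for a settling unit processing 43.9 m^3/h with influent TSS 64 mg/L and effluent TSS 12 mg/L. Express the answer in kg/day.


Concentration drop: TSS_in - TSS_out = 64 - 12 = 52 mg/L
Hourly solids removed = Q * dTSS = 43.9 m^3/h * 52 mg/L = 2282.8 g/h  (m^3/h * mg/L = g/h)
Daily solids removed = 2282.8 * 24 = 54787.2 g/day
Convert g to kg: 54787.2 / 1000 = 54.7872 kg/day

54.7872 kg/day


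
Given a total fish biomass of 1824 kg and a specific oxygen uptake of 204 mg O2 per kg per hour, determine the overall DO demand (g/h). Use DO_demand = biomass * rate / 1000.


Total O2 consumption (mg/h) = 1824 kg * 204 mg/(kg*h) = 372096 mg/h
Convert to g/h: 372096 / 1000 = 372.096 g/h

372.096 g/h


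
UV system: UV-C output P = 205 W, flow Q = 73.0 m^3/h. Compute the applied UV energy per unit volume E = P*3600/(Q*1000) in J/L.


Energy delivered per hour = 205 W * 3600 s = 738000 J/h
Volume treated per hour = 73.0 m^3/h * 1000 = 73000 L/h
dose = 738000 / 73000 = 10.1096 J/L

10.1096 J/L


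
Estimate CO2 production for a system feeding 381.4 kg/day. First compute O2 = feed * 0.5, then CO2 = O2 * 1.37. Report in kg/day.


O2 = 381.4 * 0.5 = 190.7
CO2 = 190.7 * 1.37 = 261.259

261.259 kg/day


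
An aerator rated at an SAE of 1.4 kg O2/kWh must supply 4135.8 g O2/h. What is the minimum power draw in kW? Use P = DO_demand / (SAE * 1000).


SAE in g O2/kWh = 1.4 * 1000 = 1400 g/kWh
P = DO_demand / SAE_g = 4135.8 / 1400 = 2.95414 kW

2.95414 kW


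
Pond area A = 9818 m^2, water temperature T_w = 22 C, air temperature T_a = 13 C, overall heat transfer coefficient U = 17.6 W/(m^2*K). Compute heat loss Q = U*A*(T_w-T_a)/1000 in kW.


Temperature difference dT = 22 - 13 = 9 K
Heat loss (W) = U * A * dT = 17.6 * 9818 * 9 = 1555171.2 W
Convert to kW: 1555171.2 / 1000 = 1555.1712 kW

1555.1712 kW


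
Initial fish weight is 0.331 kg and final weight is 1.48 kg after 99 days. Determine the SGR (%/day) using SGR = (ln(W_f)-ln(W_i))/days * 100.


ln(W_f) = ln(1.48) = 0.39204209
ln(W_i) = ln(0.331) = -1.1056369
ln(W_f) - ln(W_i) = 0.39204209 - -1.1056369 = 1.497679
SGR = 1.497679 / 99 * 100 = 1.51281 %/day

1.51281 %/day


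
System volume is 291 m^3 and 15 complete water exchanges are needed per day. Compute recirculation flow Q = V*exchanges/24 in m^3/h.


Daily recirculation volume = 291 m^3 * 15 = 4365 m^3/day
Flow rate Q = daily volume / 24 h = 4365 / 24 = 181.875 m^3/h

181.875 m^3/h


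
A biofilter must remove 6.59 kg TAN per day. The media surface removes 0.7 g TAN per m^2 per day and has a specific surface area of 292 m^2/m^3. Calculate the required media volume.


A = 6.59*1000 / 0.7 = 9414.2857 m^2
V = 9414.2857 / 292 = 32.2407

32.2407 m^3


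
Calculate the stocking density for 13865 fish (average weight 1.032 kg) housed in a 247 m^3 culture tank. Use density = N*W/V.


Total biomass = 13865 fish * 1.032 kg = 14308.68 kg
Density = total biomass / volume = 14308.68 / 247 = 57.9299 kg/m^3

57.9299 kg/m^3


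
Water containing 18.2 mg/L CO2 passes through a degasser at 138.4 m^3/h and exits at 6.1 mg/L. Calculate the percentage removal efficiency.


CO2_out / CO2_in = 6.1 / 18.2 = 0.33516484
Fraction remaining = 0.33516484
efficiency = (1 - 0.33516484) * 100 = 66.4835 %

66.4835 %


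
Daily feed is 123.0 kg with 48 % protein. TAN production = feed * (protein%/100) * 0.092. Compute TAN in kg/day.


Protein in feed = 123.0 * 48/100 = 59.04 kg/day
TAN = protein * 0.092 = 59.04 * 0.092 = 5.43168 kg/day

5.43168 kg/day


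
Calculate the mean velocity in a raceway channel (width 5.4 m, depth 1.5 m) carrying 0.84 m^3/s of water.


Cross-sectional area = W * d = 5.4 * 1.5 = 8.1 m^2
Velocity = Q / A = 0.84 / 8.1 = 0.103704 m/s

0.103704 m/s


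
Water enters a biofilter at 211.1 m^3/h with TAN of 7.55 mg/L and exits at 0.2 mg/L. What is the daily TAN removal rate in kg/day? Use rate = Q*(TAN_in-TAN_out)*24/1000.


Concentration drop: TAN_in - TAN_out = 7.55 - 0.2 = 7.35 mg/L
Hourly TAN removed = Q * dTAN = 211.1 m^3/h * 7.35 mg/L = 1551.585 g/h  (m^3/h * mg/L = g/h)
Daily TAN removed = 1551.585 * 24 = 37238.04 g/day
Convert to kg/day: 37238.04 / 1000 = 37.23804 kg/day

37.23804 kg/day


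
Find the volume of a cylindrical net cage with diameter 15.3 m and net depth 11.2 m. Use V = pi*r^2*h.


r = d/2 = 15.3/2 = 7.65 m
Base area = pi*r^2 = pi*7.65^2 = 183.85386 m^2
Volume = 183.85386 * 11.2 = 2059.16 m^3

2059.16 m^3


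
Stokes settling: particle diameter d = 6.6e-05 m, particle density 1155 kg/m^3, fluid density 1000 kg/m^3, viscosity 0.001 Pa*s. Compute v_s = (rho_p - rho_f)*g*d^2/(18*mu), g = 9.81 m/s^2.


Density difference: rho_p - rho_f = 1155 - 1000 = 155 kg/m^3
d^2 = (6.6e-05)^2 = 4.356e-09 m^2
Numerator = (rho_p - rho_f) * g * d^2 = 155 * 9.81 * 4.356e-09 = 6.6235158e-06
Denominator = 18 * mu = 18 * 0.001 = 0.018
v_s = 6.6235158e-06 / 0.018 = 3.67973e-04 m/s
Check: Re = rho_f * v_s * d / mu = 1000 * 3.67973e-04 * 6.6e-05 / 0.001 = 0.0243 < 1, so Stokes' law applies.

3.67973e-04 m/s


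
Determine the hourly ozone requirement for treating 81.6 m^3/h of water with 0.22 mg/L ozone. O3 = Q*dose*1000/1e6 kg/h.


O3 demand (mg/h) = Q * dose * 1000 = 81.6 * 0.22 * 1000 = 17952 mg/h
Convert mg to kg: 17952 / 1e6 = 0.017952 kg/h

0.017952 kg/h


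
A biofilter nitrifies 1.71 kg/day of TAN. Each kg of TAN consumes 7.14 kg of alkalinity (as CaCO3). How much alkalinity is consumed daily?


Alkalinity factor: 7.14 kg CaCO3 consumed per kg TAN nitrified
alk = 1.71 kg TAN * 7.14 = 12.2094 kg CaCO3/day

12.2094 kg CaCO3/day


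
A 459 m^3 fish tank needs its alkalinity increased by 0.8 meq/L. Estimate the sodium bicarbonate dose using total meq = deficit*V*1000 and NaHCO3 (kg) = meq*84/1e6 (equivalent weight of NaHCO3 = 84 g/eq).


Tank volume in L = 459 m^3 * 1000 = 459000 L
Total meq required = 0.8 meq/L * 459000 L = 367200 meq
NaHCO3 mass = 367200 meq * 84 mg/meq / 1e6 = 30.8448 kg

30.8448 kg


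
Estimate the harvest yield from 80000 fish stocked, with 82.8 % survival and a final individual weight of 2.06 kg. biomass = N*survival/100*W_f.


Survivors = 80000 * 82.8/100 = 66240 fish
Harvest biomass = survivors * W_f = 66240 * 2.06 = 136454.4 kg

136454.4 kg


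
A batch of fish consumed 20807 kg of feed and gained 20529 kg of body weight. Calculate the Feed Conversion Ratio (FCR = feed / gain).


FCR = feed consumed / weight gained
FCR = 20807 kg / 20529 kg = 1.01354

1.01354


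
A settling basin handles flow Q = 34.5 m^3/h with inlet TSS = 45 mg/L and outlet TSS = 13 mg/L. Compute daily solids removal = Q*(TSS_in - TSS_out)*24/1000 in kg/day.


Concentration drop: TSS_in - TSS_out = 45 - 13 = 32 mg/L
Hourly solids removed = Q * dTSS = 34.5 m^3/h * 32 mg/L = 1104 g/h  (m^3/h * mg/L = g/h)
Daily solids removed = 1104 * 24 = 26496 g/day
Convert g to kg: 26496 / 1000 = 26.496 kg/day

26.496 kg/day


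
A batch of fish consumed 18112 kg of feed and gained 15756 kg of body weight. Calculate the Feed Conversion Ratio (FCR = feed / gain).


FCR = feed consumed / weight gained
FCR = 18112 kg / 15756 kg = 1.14953

1.14953


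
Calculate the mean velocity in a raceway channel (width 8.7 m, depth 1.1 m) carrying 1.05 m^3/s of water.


Cross-sectional area = W * d = 8.7 * 1.1 = 9.57 m^2
Velocity = Q / A = 1.05 / 9.57 = 0.109718 m/s

0.109718 m/s


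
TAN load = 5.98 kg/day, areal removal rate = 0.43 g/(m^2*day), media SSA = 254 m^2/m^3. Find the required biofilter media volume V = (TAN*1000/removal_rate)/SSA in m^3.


A = 5.98*1000 / 0.43 = 13906.977 m^2
V = 13906.977 / 254 = 54.7519

54.7519 m^3


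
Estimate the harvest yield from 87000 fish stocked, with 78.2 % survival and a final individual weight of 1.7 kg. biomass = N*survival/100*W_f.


Survivors = 87000 * 78.2/100 = 68034 fish
Harvest biomass = survivors * W_f = 68034 * 1.7 = 115657.8 kg

115657.8 kg


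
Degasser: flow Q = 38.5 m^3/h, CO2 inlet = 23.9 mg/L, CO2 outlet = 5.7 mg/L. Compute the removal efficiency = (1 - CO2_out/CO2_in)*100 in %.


CO2_out / CO2_in = 5.7 / 23.9 = 0.23849372
Fraction remaining = 0.23849372
efficiency = (1 - 0.23849372) * 100 = 76.1506 %

76.1506 %


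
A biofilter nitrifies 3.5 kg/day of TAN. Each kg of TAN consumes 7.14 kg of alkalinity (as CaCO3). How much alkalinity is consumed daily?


Alkalinity factor: 7.14 kg CaCO3 consumed per kg TAN nitrified
alk = 3.5 kg TAN * 7.14 = 24.99 kg CaCO3/day

24.99 kg CaCO3/day


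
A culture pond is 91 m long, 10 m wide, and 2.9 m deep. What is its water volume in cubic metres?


Base area = L * W = 91 * 10 = 910 m^2
Volume = area * depth = 910 * 2.9 = 2639 m^3

2639 m^3


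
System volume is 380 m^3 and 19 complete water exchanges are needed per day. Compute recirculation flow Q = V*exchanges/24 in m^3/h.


Daily recirculation volume = 380 m^3 * 19 = 7220 m^3/day
Flow rate Q = daily volume / 24 h = 7220 / 24 = 300.833 m^3/h

300.833 m^3/h


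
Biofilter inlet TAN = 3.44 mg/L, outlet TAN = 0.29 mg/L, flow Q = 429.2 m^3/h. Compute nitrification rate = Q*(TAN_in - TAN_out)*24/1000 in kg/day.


Concentration drop: TAN_in - TAN_out = 3.44 - 0.29 = 3.15 mg/L
Hourly TAN removed = Q * dTAN = 429.2 m^3/h * 3.15 mg/L = 1351.98 g/h  (m^3/h * mg/L = g/h)
Daily TAN removed = 1351.98 * 24 = 32447.52 g/day
Convert to kg/day: 32447.52 / 1000 = 32.44752 kg/day

32.44752 kg/day


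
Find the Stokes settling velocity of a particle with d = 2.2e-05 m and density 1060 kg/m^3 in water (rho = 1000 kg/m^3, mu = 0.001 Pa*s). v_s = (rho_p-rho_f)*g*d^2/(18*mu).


Density difference: rho_p - rho_f = 1060 - 1000 = 60 kg/m^3
d^2 = (2.2e-05)^2 = 4.84e-10 m^2
Numerator = (rho_p - rho_f) * g * d^2 = 60 * 9.81 * 4.84e-10 = 2.848824e-07
Denominator = 18 * mu = 18 * 0.001 = 0.018
v_s = 2.848824e-07 / 0.018 = 1.58268e-05 m/s
Check: Re = rho_f * v_s * d / mu = 1000 * 1.58268e-05 * 2.2e-05 / 0.001 = 3.48e-04 < 1, so Stokes' law applies.

1.58268e-05 m/s


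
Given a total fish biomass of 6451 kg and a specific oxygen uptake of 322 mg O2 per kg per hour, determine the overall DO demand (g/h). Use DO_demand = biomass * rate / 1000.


Total O2 consumption (mg/h) = 6451 kg * 322 mg/(kg*h) = 2077222 mg/h
Convert to g/h: 2077222 / 1000 = 2077.222 g/h

2077.222 g/h


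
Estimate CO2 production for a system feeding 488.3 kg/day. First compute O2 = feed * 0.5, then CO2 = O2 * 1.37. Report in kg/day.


O2 = 488.3 * 0.5 = 244.15
CO2 = 244.15 * 1.37 = 334.4855

334.4855 kg/day


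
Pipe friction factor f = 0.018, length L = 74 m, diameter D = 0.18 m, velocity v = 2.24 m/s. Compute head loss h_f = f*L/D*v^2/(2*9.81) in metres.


v^2 = 2.24^2 = 5.0176 m^2/s^2
L/D = 74/0.18 = 411.11111
h_f = f*(L/D)*v^2/(2g) = 0.018 * 411.11111 * 5.0176 / 19.62 = 1.89247 m

1.89247 m


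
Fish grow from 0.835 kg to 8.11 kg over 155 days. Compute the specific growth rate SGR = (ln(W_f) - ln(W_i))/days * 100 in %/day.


ln(W_f) = ln(8.11) = 2.0930979
ln(W_i) = ln(0.835) = -0.18032355
ln(W_f) - ln(W_i) = 2.0930979 - -0.18032355 = 2.2734214
SGR = 2.2734214 / 155 * 100 = 1.46672 %/day

1.46672 %/day


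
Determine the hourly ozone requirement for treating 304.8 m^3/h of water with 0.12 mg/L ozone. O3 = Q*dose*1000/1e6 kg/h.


O3 demand (mg/h) = Q * dose * 1000 = 304.8 * 0.12 * 1000 = 36576 mg/h
Convert mg to kg: 36576 / 1e6 = 0.036576 kg/h

0.036576 kg/h


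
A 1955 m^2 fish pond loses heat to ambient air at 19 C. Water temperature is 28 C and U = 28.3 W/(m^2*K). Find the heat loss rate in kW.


Temperature difference dT = 28 - 19 = 9 K
Heat loss (W) = U * A * dT = 28.3 * 1955 * 9 = 497938.5 W
Convert to kW: 497938.5 / 1000 = 497.9385 kW

497.9385 kW


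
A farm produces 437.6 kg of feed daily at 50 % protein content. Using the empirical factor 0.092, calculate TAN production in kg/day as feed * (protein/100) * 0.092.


Protein in feed = 437.6 * 50/100 = 218.8 kg/day
TAN = protein * 0.092 = 218.8 * 0.092 = 20.1296 kg/day

20.1296 kg/day


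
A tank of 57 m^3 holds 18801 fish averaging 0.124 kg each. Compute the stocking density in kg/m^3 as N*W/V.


Total biomass = 18801 fish * 0.124 kg = 2331.324 kg
Density = total biomass / volume = 2331.324 / 57 = 40.9004 kg/m^3

40.9004 kg/m^3


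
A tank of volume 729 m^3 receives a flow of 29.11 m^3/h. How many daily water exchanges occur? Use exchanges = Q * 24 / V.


Daily flow volume = 29.11 m^3/h * 24 h = 698.64 m^3/day
Exchanges = daily flow / tank volume = 698.64 / 729 = 0.958354 exchanges/day

0.958354 exchanges/day
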